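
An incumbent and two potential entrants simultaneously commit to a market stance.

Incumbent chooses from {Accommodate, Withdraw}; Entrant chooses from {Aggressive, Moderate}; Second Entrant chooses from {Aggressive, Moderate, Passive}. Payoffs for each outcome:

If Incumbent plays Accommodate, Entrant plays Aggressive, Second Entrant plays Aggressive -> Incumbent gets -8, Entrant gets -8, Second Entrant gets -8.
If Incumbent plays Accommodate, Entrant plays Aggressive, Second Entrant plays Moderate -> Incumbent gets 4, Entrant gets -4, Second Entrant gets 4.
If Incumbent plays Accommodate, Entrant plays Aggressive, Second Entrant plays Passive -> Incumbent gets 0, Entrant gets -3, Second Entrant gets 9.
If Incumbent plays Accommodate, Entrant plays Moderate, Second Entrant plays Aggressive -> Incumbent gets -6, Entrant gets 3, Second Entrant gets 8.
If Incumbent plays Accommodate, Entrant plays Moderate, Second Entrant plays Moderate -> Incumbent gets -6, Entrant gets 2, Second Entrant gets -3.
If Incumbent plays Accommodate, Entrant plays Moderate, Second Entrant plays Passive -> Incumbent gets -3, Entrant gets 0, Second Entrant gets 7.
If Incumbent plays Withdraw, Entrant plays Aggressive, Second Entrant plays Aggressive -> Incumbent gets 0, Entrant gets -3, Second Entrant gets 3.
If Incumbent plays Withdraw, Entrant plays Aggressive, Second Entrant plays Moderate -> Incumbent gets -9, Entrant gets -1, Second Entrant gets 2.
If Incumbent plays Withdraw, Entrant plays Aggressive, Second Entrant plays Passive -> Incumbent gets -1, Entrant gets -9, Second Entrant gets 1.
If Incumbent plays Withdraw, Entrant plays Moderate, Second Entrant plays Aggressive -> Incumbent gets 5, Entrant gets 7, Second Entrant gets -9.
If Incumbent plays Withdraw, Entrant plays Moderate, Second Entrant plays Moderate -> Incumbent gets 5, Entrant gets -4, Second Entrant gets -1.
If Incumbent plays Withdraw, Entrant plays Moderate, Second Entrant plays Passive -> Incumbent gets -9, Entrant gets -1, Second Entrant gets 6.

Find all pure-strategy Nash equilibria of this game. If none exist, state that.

For each strategy profile, look for a profitable unilateral deviation.
(Accommodate, Aggressive, Aggressive): Incumbent can switch to Withdraw (-8 → 0). Not NE.
(Accommodate, Aggressive, Moderate): Entrant can switch to Moderate (-4 → 2). Not NE.
(Accommodate, Aggressive, Passive): Entrant can switch to Moderate (-3 → 0). Not NE.
(Accommodate, Moderate, Aggressive): Incumbent can switch to Withdraw (-6 → 5). Not NE.
(Accommodate, Moderate, Moderate): Incumbent can switch to Withdraw (-6 → 5). Not NE.
(Accommodate, Moderate, Passive): Second Entrant can switch to Aggressive (7 → 8). Not NE.
(Withdraw, Aggressive, Aggressive): Entrant can switch to Moderate (-3 → 7). Not NE.
(Withdraw, Aggressive, Moderate): Incumbent can switch to Accommodate (-9 → 4). Not NE.
(The remaining 4 profiles each have a profitable deviation by the same check.)

There is no pure-strategy Nash equilibrium.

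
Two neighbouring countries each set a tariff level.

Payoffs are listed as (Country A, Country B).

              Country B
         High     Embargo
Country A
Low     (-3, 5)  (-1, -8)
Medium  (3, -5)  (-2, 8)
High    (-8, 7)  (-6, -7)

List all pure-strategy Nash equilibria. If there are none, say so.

Country A against High: payoffs -3, 3, -8 → best response Medium.
Country A against Embargo: payoffs -1, -2, -6 → best response Low.
Country B against Low: payoffs 5, -8 → best response High.
Country B against Medium: payoffs -5, 8 → best response Embargo.
Country B against High: payoffs 7, -7 → best response High.
No profile is a mutual best response for all players.

This game has no pure Nash equilibrium.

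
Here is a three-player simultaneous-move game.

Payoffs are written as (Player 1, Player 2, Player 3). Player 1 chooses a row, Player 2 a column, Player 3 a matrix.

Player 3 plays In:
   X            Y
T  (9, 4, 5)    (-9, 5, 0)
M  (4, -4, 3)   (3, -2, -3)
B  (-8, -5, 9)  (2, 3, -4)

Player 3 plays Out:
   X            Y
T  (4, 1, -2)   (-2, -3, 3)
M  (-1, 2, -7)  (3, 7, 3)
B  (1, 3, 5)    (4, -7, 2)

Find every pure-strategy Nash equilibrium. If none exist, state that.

This game has no pure Nash equilibrium.

For each strategy profile, look for a profitable unilateral deviation.
(T, X, In): Player 2 can switch to Y (4 → 5). Not NE.
(T, X, Out): Player 3 can switch to In (-2 → 5). Not NE.
(T, Y, In): Player 1 can switch to M (-9 → 3). Not NE.
(T, Y, Out): Player 1 can switch to M (-2 → 3). Not NE.
(M, X, In): Player 1 can switch to T (4 → 9). Not NE.
(M, X, Out): Player 1 can switch to T (-1 → 4). Not NE.
(M, Y, In): Player 3 can switch to Out (-3 → 3). Not NE.
(M, Y, Out): Player 1 can switch to B (3 → 4). Not NE.
(B, X, In): Player 1 can switch to T (-8 → 9). Not NE.
(B, X, Out): Player 1 can switch to T (1 → 4). Not NE.
(B, Y, In): Player 1 can switch to M (2 → 3). Not NE.
(B, Y, Out): Player 2 can switch to X (-7 → 3). Not NE.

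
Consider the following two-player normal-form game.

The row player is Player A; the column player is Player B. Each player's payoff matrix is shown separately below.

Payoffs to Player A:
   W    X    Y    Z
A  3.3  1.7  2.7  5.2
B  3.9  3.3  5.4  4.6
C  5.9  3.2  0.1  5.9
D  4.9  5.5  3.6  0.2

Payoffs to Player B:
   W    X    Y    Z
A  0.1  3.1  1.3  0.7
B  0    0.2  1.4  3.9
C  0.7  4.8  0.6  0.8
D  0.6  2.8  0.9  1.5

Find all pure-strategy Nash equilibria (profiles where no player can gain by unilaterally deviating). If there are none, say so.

(D, X)

For each strategy profile, look for a profitable unilateral deviation.
(A, W): Player A can switch to B (3.3 → 3.9). Not NE.
(A, X): Player A can switch to B (1.7 → 3.3). Not NE.
(A, Y): Player A can switch to B (2.7 → 5.4). Not NE.
(A, Z): Player A can switch to C (5.2 → 5.9). Not NE.
(B, W): Player A can switch to C (3.9 → 5.9). Not NE.
(B, X): Player A can switch to D (3.3 → 5.5). Not NE.
(D, X): Player A gets 5.5, best alternative 3.3; Player B gets 2.8, best alternative 1.5. No profitable deviation — NE.
(The remaining 9 profiles each have a profitable deviation by the same check.)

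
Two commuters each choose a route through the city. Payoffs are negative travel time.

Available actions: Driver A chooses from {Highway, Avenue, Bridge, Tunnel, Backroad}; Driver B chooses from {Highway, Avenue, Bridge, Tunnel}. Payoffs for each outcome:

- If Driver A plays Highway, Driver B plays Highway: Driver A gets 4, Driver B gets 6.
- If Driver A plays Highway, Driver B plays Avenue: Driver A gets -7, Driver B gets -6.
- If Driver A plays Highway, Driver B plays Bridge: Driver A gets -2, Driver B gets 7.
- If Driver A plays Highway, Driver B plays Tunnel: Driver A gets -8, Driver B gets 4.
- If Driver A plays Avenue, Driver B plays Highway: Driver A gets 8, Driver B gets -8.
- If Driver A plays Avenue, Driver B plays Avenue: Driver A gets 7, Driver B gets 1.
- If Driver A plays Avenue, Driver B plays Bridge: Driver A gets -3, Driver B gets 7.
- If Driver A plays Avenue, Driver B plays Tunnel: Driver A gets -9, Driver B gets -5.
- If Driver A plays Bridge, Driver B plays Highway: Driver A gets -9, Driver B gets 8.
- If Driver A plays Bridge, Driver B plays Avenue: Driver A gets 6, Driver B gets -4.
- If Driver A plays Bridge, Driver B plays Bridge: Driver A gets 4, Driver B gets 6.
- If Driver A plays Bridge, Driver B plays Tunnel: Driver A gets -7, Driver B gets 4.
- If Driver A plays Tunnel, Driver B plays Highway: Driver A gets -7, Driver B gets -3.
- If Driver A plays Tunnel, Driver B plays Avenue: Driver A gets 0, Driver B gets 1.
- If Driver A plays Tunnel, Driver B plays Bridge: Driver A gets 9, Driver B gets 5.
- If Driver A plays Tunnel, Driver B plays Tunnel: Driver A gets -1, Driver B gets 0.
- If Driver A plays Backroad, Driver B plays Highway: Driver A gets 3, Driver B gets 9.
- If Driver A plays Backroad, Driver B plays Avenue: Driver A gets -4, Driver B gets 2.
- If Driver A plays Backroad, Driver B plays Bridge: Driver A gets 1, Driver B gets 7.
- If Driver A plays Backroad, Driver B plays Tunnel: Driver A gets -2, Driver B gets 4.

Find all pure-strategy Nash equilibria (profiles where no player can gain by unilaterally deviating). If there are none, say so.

The unique pure-strategy Nash equilibrium is (Tunnel, Bridge).

Driver A against Highway: payoffs 4, 8, -9, -7, 3 → best response Avenue.
Driver A against Avenue: payoffs -7, 7, 6, 0, -4 → best response Avenue.
Driver A against Bridge: payoffs -2, -3, 4, 9, 1 → best response Tunnel.
Driver A against Tunnel: payoffs -8, -9, -7, -1, -2 → best response Tunnel.
Driver B against Highway: payoffs 6, -6, 7, 4 → best response Bridge.
Driver B against Avenue: payoffs -8, 1, 7, -5 → best response Bridge.
Driver B against Bridge: payoffs 8, -4, 6, 4 → best response Highway.
Driver B against Tunnel: payoffs -3, 1, 5, 0 → best response Bridge.
Driver B against Backroad: payoffs 9, 2, 7, 4 → best response Highway.
Mutual best responses: (Tunnel, Bridge).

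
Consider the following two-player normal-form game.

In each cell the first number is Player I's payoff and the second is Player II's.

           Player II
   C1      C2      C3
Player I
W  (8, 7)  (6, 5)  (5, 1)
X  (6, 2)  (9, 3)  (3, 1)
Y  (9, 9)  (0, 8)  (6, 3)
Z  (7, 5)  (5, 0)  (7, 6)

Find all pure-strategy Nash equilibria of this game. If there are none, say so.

(W, C1): Player I can switch to Y (8 → 9). Not NE.
(W, C2): Player I can switch to X (6 → 9). Not NE.
(W, C3): Player I can switch to Y (5 → 6). Not NE.
(X, C1): Player I can switch to W (6 → 8). Not NE.
(X, C2): Player I gets 9, best alternative 6; Player II gets 3, best alternative 2. No profitable deviation — NE.
(X, C3): Player I can switch to W (3 → 5). Not NE.
(Y, C1): Player I gets 9, best alternative 8; Player II gets 9, best alternative 8. No profitable deviation — NE.
(Y, C2): Player I can switch to W (0 → 6). Not NE.
(Y, C3): Player I can switch to Z (6 → 7). Not NE.
(Z, C1): Player I can switch to W (7 → 8). Not NE.
(Z, C2): Player I can switch to W (5 → 6). Not NE.
(Z, C3): Player I gets 7, best alternative 6; Player II gets 6, best alternative 5. No profitable deviation — NE.

Pure-strategy Nash equilibria: (X, C2), (Y, C1), (Z, C3)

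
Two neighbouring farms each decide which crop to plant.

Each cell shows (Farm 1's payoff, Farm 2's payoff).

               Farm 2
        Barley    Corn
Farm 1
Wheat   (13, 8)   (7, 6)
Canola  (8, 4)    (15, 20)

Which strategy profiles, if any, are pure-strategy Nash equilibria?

(Wheat, Barley): Farm 1 gets 13, best alternative 8; Farm 2 gets 8, best alternative 6. No profitable deviation — NE.
(Wheat, Corn): Farm 1 can switch to Canola (7 → 15). Not NE.
(Canola, Barley): Farm 1 can switch to Wheat (8 → 13). Not NE.
(Canola, Corn): Farm 1 gets 15, best alternative 7; Farm 2 gets 20, best alternative 4. No profitable deviation — NE.

(Wheat, Barley) and (Canola, Corn)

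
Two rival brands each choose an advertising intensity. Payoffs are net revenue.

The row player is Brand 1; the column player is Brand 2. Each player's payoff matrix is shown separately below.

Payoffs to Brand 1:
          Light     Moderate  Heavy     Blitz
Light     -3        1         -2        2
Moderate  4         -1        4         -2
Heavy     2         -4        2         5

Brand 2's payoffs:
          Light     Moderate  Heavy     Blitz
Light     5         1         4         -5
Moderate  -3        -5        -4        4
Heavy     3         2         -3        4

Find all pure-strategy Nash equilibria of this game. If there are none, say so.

Pure NE: (Heavy, Blitz)

Brand 1 against Light: payoffs -3, 4, 2 → best response Moderate.
Brand 1 against Moderate: payoffs 1, -1, -4 → best response Light.
Brand 1 against Heavy: payoffs -2, 4, 2 → best response Moderate.
Brand 1 against Blitz: payoffs 2, -2, 5 → best response Heavy.
Brand 2 against Light: payoffs 5, 1, 4, -5 → best response Light.
Brand 2 against Moderate: payoffs -3, -5, -4, 4 → best response Blitz.
Brand 2 against Heavy: payoffs 3, 2, -3, 4 → best response Blitz.
Mutual best responses: (Heavy, Blitz).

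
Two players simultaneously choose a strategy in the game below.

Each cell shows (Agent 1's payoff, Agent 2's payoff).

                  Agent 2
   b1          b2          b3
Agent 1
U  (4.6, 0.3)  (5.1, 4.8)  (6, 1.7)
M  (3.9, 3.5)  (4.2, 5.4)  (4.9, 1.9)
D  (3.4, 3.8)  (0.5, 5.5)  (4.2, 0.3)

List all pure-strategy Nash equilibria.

Pure NE: (U, b2)

For each player, find the best response to each opponent profile; mutual best responses are the pure NE.
Agent 1 against b1: payoffs 4.6, 3.9, 3.4 → best response U.
Agent 1 against b2: payoffs 5.1, 4.2, 0.5 → best response U.
Agent 1 against b3: payoffs 6, 4.9, 4.2 → best response U.
Agent 2 against U: payoffs 0.3, 4.8, 1.7 → best response b2.
Agent 2 against M: payoffs 3.5, 5.4, 1.9 → best response b2.
Agent 2 against D: payoffs 3.8, 5.5, 0.3 → best response b2.
Mutual best responses: (U, b2).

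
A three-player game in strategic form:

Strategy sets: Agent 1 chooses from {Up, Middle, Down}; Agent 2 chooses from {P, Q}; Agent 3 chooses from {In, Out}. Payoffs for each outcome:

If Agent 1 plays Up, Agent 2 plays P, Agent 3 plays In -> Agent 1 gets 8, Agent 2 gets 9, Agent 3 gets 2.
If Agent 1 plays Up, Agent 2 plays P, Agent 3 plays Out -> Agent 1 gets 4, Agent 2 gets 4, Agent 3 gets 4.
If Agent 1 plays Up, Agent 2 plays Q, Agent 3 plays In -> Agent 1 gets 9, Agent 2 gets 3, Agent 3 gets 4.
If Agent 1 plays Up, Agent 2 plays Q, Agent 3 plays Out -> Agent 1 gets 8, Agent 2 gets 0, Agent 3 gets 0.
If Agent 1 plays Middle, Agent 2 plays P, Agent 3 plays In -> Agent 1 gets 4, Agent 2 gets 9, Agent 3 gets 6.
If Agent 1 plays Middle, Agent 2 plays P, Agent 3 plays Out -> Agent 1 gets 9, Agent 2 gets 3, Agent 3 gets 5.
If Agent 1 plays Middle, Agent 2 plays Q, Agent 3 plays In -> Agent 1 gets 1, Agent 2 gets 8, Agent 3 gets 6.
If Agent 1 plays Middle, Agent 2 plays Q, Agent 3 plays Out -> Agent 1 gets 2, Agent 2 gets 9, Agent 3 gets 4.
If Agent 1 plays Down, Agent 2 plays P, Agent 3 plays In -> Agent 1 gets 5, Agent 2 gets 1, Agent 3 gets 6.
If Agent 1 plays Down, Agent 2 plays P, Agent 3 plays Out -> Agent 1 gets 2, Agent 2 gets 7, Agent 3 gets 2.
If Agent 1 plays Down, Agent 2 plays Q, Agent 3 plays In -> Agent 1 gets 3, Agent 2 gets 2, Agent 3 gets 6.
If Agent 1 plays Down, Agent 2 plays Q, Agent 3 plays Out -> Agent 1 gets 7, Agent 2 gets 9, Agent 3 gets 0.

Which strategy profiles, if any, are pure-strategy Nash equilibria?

Mark each player's best response to every combination of opponents' strategies; a profile where every player is best-responding is a pure Nash equilibrium.
Agent 1 against (P, In): payoffs 8, 4, 5 → best response Up.
Agent 1 against (P, Out): payoffs 4, 9, 2 → best response Middle.
Agent 1 against (Q, In): payoffs 9, 1, 3 → best response Up.
Agent 1 against (Q, Out): payoffs 8, 2, 7 → best response Up.
Agent 2 against (Up, In): payoffs 9, 3 → best response P.
Agent 2 against (Up, Out): payoffs 4, 0 → best response P.
Agent 2 against (Middle, In): payoffs 9, 8 → best response P.
Agent 2 against (Middle, Out): payoffs 3, 9 → best response Q.
Agent 2 against (Down, In): payoffs 1, 2 → best response Q.
Agent 2 against (Down, Out): payoffs 7, 9 → best response Q.
Agent 3 against (Up, P): payoffs 2, 4 → best response Out.
Agent 3 against (Up, Q): payoffs 4, 0 → best response In.
Agent 3 against (Middle, P): payoffs 6, 5 → best response In.
Agent 3 against (Middle, Q): payoffs 6, 4 → best response In.
Agent 3 against (Down, P): payoffs 6, 2 → best response In.
Agent 3 against (Down, Q): payoffs 6, 0 → best response In.
No profile is a mutual best response for all players.

This game has no pure Nash equilibrium.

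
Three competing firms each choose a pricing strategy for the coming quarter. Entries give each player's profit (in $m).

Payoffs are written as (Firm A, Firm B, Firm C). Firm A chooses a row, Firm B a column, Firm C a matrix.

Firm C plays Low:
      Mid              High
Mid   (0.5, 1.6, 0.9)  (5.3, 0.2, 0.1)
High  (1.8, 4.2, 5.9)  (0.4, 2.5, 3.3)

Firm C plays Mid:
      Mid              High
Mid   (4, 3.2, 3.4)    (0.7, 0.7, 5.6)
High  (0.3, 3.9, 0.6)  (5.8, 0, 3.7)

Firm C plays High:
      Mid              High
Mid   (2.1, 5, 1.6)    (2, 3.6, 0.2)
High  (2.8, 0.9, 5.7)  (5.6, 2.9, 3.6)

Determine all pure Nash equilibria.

Pure-strategy Nash equilibria: (Mid, Mid, Mid), (High, Mid, Low)

For each strategy profile, look for a profitable unilateral deviation.
(Mid, Mid, Low): Firm A can switch to High (0.5 → 1.8). Not NE.
(Mid, Mid, Mid): Firm A gets 4, best alternative 0.3; Firm B gets 3.2, best alternative 0.7; Firm C gets 3.4, best alternative 1.6. No profitable deviation — NE.
(Mid, Mid, High): Firm A can switch to High (2.1 → 2.8). Not NE.
(Mid, High, Low): Firm B can switch to Mid (0.2 → 1.6). Not NE.
(Mid, High, Mid): Firm A can switch to High (0.7 → 5.8). Not NE.
(Mid, High, High): Firm A can switch to High (2 → 5.6). Not NE.
(High, Mid, Low): Firm A gets 1.8, best alternative 0.5; Firm B gets 4.2, best alternative 2.5; Firm C gets 5.9, best alternative 5.7. No profitable deviation — NE.
(High, Mid, Mid): Firm A can switch to Mid (0.3 → 4). Not NE.
(High, Mid, High): Firm B can switch to High (0.9 → 2.9). Not NE.
(High, High, Low): Firm A can switch to Mid (0.4 → 5.3). Not NE.
(The remaining 2 profiles each have a profitable deviation by the same check.)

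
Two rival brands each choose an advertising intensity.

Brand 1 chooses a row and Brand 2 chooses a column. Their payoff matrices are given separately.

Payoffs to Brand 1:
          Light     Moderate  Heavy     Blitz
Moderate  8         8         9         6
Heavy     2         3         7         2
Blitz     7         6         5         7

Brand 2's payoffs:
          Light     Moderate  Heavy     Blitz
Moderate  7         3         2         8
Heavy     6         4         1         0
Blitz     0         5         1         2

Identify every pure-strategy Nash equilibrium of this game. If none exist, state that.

(Moderate, Light): Brand 2 can switch to Blitz (7 → 8). Not NE.
(Moderate, Moderate): Brand 2 can switch to Light (3 → 7). Not NE.
(Moderate, Heavy): Brand 2 can switch to Light (2 → 7). Not NE.
(Moderate, Blitz): Brand 1 can switch to Blitz (6 → 7). Not NE.
(Heavy, Light): Brand 1 can switch to Moderate (2 → 8). Not NE.
(Heavy, Moderate): Brand 1 can switch to Moderate (3 → 8). Not NE.
(Heavy, Heavy): Brand 1 can switch to Moderate (7 → 9). Not NE.
(Heavy, Blitz): Brand 1 can switch to Moderate (2 → 6). Not NE.
(Blitz, Light): Brand 1 can switch to Moderate (7 → 8). Not NE.
(Blitz, Moderate): Brand 1 can switch to Moderate (6 → 8). Not NE.
(The remaining 2 profiles each have a profitable deviation by the same check.)

No pure-strategy Nash equilibrium.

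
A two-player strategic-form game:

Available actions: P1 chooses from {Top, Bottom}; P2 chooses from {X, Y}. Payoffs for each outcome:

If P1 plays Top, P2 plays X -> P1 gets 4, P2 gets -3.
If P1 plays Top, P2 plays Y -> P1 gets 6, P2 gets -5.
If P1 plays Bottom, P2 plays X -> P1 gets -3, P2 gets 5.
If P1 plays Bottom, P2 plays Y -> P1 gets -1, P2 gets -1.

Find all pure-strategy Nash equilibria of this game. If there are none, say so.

(Top, X)

(Top, X): P1 gets 4, best alternative -3; P2 gets -3, best alternative -5. No profitable deviation — NE.
(Top, Y): P2 can switch to X (-5 → -3). Not NE.
(Bottom, X): P1 can switch to Top (-3 → 4). Not NE.
(Bottom, Y): P1 can switch to Top (-1 → 6). Not NE.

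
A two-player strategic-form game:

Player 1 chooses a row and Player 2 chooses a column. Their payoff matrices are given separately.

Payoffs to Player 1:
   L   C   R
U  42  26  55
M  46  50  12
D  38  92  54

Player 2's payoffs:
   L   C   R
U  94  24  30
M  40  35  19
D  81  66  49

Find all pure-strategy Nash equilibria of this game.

The unique pure-strategy Nash equilibrium is (M, L).

(U, L): Player 1 can switch to M (42 → 46). Not NE.
(U, C): Player 1 can switch to M (26 → 50). Not NE.
(U, R): Player 2 can switch to L (30 → 94). Not NE.
(M, L): Player 1 gets 46, best alternative 42; Player 2 gets 40, best alternative 35. No profitable deviation — NE.
(M, C): Player 1 can switch to D (50 → 92). Not NE.
(M, R): Player 1 can switch to U (12 → 55). Not NE.
(D, L): Player 1 can switch to U (38 → 42). Not NE.
(The remaining 2 profiles each have a profitable deviation by the same check.)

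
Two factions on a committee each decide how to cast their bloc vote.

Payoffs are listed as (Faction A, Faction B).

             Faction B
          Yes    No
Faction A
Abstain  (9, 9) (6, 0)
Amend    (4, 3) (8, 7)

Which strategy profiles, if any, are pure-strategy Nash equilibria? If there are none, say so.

(Abstain, Yes), (Amend, No)

For each player, find the best response to each opponent profile; mutual best responses are the pure NE.
Faction A against Yes: payoffs 9, 4 → best response Abstain.
Faction A against No: payoffs 6, 8 → best response Amend.
Faction B against Abstain: payoffs 9, 0 → best response Yes.
Faction B against Amend: payoffs 3, 7 → best response No.
Mutual best responses: (Abstain, Yes); (Amend, No).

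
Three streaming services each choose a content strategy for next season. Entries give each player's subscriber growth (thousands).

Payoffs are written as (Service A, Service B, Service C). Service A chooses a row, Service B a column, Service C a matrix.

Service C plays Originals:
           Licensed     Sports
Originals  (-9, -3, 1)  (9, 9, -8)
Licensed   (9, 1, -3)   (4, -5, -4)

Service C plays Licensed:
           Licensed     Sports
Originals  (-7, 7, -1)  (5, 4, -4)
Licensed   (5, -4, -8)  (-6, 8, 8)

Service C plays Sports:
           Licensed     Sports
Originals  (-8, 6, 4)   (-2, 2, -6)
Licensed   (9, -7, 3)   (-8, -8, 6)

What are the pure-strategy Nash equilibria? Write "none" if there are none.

(Originals, Licensed, Originals): Service A can switch to Licensed (-9 → 9). Not NE.
(Originals, Licensed, Licensed): Service A can switch to Licensed (-7 → 5). Not NE.
(Originals, Licensed, Sports): Service A can switch to Licensed (-8 → 9). Not NE.
(Originals, Sports, Originals): Service C can switch to Licensed (-8 → -4). Not NE.
(Originals, Sports, Licensed): Service B can switch to Licensed (4 → 7). Not NE.
(Originals, Sports, Sports): Service B can switch to Licensed (2 → 6). Not NE.
(Licensed, Licensed, Originals): Service C can switch to Sports (-3 → 3). Not NE.
(Licensed, Licensed, Licensed): Service B can switch to Sports (-4 → 8). Not NE.
(Licensed, Licensed, Sports): Service A gets 9, best alternative -8; Service B gets -7, best alternative -8; Service C gets 3, best alternative -3. No profitable deviation — NE.
(The remaining 3 profiles each have a profitable deviation by the same check.)

The unique pure-strategy Nash equilibrium is (Licensed, Licensed, Sports).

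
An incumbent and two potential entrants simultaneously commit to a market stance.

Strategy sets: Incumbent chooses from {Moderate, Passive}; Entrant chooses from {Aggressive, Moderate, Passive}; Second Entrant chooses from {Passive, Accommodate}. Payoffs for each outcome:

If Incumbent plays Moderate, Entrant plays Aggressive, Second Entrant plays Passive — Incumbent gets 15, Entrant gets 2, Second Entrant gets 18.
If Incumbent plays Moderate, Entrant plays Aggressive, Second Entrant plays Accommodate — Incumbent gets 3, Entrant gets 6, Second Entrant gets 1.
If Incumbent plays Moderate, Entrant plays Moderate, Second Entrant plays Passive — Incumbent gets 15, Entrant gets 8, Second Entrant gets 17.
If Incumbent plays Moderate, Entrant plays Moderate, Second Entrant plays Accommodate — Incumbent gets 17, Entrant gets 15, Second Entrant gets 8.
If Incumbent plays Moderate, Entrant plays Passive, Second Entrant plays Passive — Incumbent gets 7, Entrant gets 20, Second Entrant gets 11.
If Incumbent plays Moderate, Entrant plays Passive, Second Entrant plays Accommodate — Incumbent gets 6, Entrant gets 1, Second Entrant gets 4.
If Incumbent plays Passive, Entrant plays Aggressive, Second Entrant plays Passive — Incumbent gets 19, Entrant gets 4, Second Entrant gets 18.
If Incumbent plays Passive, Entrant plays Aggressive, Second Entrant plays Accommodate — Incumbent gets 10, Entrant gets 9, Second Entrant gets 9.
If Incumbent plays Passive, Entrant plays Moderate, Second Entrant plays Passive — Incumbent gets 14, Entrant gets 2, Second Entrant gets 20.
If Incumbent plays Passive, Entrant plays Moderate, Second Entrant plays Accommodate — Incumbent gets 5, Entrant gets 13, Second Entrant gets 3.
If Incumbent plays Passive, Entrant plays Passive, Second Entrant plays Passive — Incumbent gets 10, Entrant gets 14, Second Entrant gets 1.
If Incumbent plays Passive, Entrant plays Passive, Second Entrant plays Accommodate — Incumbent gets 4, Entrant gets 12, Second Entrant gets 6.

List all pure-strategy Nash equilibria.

This game has no pure Nash equilibrium.

Incumbent against (Aggressive, Passive): payoffs 15, 19 → best response Passive.
Incumbent against (Aggressive, Accommodate): payoffs 3, 10 → best response Passive.
Incumbent against (Moderate, Passive): payoffs 15, 14 → best response Moderate.
Incumbent against (Moderate, Accommodate): payoffs 17, 5 → best response Moderate.
Incumbent against (Passive, Passive): payoffs 7, 10 → best response Passive.
Incumbent against (Passive, Accommodate): payoffs 6, 4 → best response Moderate.
Entrant against (Moderate, Passive): payoffs 2, 8, 20 → best response Passive.
Entrant against (Moderate, Accommodate): payoffs 6, 15, 1 → best response Moderate.
Entrant against (Passive, Passive): payoffs 4, 2, 14 → best response Passive.
Entrant against (Passive, Accommodate): payoffs 9, 13, 12 → best response Moderate.
Second Entrant against (Moderate, Aggressive): payoffs 18, 1 → best response Passive.
Second Entrant against (Moderate, Moderate): payoffs 17, 8 → best response Passive.
Second Entrant against (Moderate, Passive): payoffs 11, 4 → best response Passive.
Second Entrant against (Passive, Aggressive): payoffs 18, 9 → best response Passive.
Second Entrant against (Passive, Moderate): payoffs 20, 3 → best response Passive.
Second Entrant against (Passive, Passive): payoffs 1, 6 → best response Accommodate.
No profile is a mutual best response for all players.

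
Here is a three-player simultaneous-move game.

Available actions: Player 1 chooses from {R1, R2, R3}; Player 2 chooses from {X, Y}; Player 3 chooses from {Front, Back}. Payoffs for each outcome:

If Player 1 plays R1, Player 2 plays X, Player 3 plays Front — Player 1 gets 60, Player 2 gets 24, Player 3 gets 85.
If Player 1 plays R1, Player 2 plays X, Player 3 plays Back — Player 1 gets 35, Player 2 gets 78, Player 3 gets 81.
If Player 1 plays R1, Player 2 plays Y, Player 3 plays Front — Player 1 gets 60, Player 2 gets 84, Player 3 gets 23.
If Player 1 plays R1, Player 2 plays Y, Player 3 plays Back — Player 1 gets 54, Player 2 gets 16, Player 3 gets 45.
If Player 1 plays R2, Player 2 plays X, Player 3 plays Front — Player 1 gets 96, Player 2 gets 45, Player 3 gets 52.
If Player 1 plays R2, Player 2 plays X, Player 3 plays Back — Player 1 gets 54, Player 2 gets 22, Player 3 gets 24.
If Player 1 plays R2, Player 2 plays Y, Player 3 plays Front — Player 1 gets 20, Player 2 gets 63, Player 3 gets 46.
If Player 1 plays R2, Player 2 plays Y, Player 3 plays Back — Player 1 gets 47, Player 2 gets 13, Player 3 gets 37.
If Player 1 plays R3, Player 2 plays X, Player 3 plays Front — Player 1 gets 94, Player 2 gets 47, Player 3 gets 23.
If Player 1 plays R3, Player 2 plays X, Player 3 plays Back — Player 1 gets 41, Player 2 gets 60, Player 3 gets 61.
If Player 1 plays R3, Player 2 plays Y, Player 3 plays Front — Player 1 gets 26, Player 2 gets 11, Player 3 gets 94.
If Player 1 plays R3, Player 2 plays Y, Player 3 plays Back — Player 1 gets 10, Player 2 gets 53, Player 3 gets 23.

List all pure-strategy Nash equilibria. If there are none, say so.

(R1, X, Front): Player 1 can switch to R2 (60 → 96). Not NE.
(R1, X, Back): Player 1 can switch to R2 (35 → 54). Not NE.
(R1, Y, Front): Player 3 can switch to Back (23 → 45). Not NE.
(R1, Y, Back): Player 2 can switch to X (16 → 78). Not NE.
(R2, X, Front): Player 2 can switch to Y (45 → 63). Not NE.
(R2, X, Back): Player 3 can switch to Front (24 → 52). Not NE.
(R2, Y, Front): Player 1 can switch to R1 (20 → 60). Not NE.
(R2, Y, Back): Player 1 can switch to R1 (47 → 54). Not NE.
(The remaining 4 profiles each have a profitable deviation by the same check.)

This game has no pure Nash equilibrium.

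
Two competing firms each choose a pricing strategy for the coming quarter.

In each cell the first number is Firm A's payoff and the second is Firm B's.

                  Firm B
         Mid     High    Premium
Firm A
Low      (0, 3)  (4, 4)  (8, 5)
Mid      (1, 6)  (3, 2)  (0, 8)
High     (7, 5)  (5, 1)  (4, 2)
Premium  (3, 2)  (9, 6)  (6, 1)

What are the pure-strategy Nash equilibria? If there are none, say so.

The pure Nash equilibria are (Low, Premium), (High, Mid), (Premium, High).

(Low, Mid): Firm A can switch to Mid (0 → 1). Not NE.
(Low, High): Firm A can switch to High (4 → 5). Not NE.
(Low, Premium): Firm A gets 8, best alternative 6; Firm B gets 5, best alternative 4. No profitable deviation — NE.
(Mid, Mid): Firm A can switch to High (1 → 7). Not NE.
(Mid, High): Firm A can switch to Low (3 → 4). Not NE.
(Mid, Premium): Firm A can switch to Low (0 → 8). Not NE.
(High, Mid): Firm A gets 7, best alternative 3; Firm B gets 5, best alternative 2. No profitable deviation — NE.
(High, High): Firm A can switch to Premium (5 → 9). Not NE.
(High, Premium): Firm A can switch to Low (4 → 8). Not NE.
(Premium, Mid): Firm A can switch to High (3 → 7). Not NE.
(Premium, High): Firm A gets 9, best alternative 5; Firm B gets 6, best alternative 2. No profitable deviation — NE.
(Premium, Premium): Firm A can switch to Low (6 → 8). Not NE.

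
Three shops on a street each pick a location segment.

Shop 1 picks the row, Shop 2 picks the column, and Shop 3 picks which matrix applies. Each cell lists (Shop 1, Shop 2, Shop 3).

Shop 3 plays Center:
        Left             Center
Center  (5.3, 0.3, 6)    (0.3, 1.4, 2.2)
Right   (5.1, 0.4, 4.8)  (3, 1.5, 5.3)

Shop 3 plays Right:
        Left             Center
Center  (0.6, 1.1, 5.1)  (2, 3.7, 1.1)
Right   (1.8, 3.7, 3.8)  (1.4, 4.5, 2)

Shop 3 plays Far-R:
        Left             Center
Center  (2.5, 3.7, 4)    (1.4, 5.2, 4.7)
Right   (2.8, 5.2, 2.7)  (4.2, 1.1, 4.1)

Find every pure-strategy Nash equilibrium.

(Center, Left, Center): Shop 2 can switch to Center (0.3 → 1.4). Not NE.
(Center, Left, Right): Shop 1 can switch to Right (0.6 → 1.8). Not NE.
(Center, Left, Far-R): Shop 1 can switch to Right (2.5 → 2.8). Not NE.
(Center, Center, Center): Shop 1 can switch to Right (0.3 → 3). Not NE.
(Center, Center, Right): Shop 3 can switch to Center (1.1 → 2.2). Not NE.
(Center, Center, Far-R): Shop 1 can switch to Right (1.4 → 4.2). Not NE.
(Right, Left, Center): Shop 1 can switch to Center (5.1 → 5.3). Not NE.
(Right, Left, Right): Shop 2 can switch to Center (3.7 → 4.5). Not NE.
(Right, Left, Far-R): Shop 3 can switch to Center (2.7 → 4.8). Not NE.
(Right, Center, Center): Shop 1 gets 3, best alternative 0.3; Shop 2 gets 1.5, best alternative 0.4; Shop 3 gets 5.3, best alternative 4.1. No profitable deviation — NE.
(Right, Center, Right): Shop 1 can switch to Center (1.4 → 2). Not NE.
(Right, Center, Far-R): Shop 2 can switch to Left (1.1 → 5.2). Not NE.

The unique pure-strategy Nash equilibrium is (Right, Center, Center).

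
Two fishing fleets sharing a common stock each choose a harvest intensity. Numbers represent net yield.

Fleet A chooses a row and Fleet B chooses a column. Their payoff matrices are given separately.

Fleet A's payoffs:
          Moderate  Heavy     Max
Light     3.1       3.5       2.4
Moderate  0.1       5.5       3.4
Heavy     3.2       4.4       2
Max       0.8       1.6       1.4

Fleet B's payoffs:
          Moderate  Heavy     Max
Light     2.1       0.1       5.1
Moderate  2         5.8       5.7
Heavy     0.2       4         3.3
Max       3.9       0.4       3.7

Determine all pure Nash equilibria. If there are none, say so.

Fleet A against Moderate: payoffs 3.1, 0.1, 3.2, 0.8 → best response Heavy.
Fleet A against Heavy: payoffs 3.5, 5.5, 4.4, 1.6 → best response Moderate.
Fleet A against Max: payoffs 2.4, 3.4, 2, 1.4 → best response Moderate.
Fleet B against Light: payoffs 2.1, 0.1, 5.1 → best response Max.
Fleet B against Moderate: payoffs 2, 5.8, 5.7 → best response Heavy.
Fleet B against Heavy: payoffs 0.2, 4, 3.3 → best response Heavy.
Fleet B against Max: payoffs 3.9, 0.4, 3.7 → best response Moderate.
Mutual best responses: (Moderate, Heavy).

The unique pure-strategy Nash equilibrium is (Moderate, Heavy).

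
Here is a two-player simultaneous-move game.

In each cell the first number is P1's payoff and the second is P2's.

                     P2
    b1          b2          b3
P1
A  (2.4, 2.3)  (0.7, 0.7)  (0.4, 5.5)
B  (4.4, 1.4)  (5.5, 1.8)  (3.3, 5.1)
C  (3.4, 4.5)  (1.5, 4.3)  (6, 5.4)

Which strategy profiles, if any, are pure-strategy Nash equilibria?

(A, b1): P1 can switch to B (2.4 → 4.4). Not NE.
(A, b2): P1 can switch to B (0.7 → 5.5). Not NE.
(A, b3): P1 can switch to B (0.4 → 3.3). Not NE.
(B, b1): P2 can switch to b2 (1.4 → 1.8). Not NE.
(B, b2): P2 can switch to b3 (1.8 → 5.1). Not NE.
(B, b3): P1 can switch to C (3.3 → 6). Not NE.
(C, b1): P1 can switch to B (3.4 → 4.4). Not NE.
(C, b2): P1 can switch to B (1.5 → 5.5). Not NE.
(C, b3): P1 gets 6, best alternative 3.3; P2 gets 5.4, best alternative 4.5. No profitable deviation — NE.

(C, b3)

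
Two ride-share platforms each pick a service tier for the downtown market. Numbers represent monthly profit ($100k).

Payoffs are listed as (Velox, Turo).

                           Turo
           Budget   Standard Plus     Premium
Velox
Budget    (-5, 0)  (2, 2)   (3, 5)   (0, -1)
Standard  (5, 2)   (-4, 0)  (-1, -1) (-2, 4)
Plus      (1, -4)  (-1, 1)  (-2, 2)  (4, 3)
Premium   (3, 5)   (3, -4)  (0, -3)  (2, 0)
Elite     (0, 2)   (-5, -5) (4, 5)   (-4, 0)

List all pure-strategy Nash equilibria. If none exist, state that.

The pure Nash equilibria are (Plus, Premium), (Elite, Plus).

Check each profile: it is a Nash equilibrium iff no player can strictly gain by switching unilaterally.
(Budget, Budget): Velox can switch to Standard (-5 → 5). Not NE.
(Budget, Standard): Velox can switch to Premium (2 → 3). Not NE.
(Budget, Plus): Velox can switch to Elite (3 → 4). Not NE.
(Budget, Premium): Velox can switch to Plus (0 → 4). Not NE.
(Standard, Budget): Turo can switch to Premium (2 → 4). Not NE.
(Standard, Standard): Velox can switch to Budget (-4 → 2). Not NE.
(Standard, Plus): Velox can switch to Budget (-1 → 3). Not NE.
(Standard, Premium): Velox can switch to Budget (-2 → 0). Not NE.
(Plus, Premium): Velox gets 4, best alternative 2; Turo gets 3, best alternative 2. No profitable deviation — NE.
(Elite, Plus): Velox gets 4, best alternative 3; Turo gets 5, best alternative 2. No profitable deviation — NE.
(The remaining 10 profiles each have a profitable deviation by the same check.)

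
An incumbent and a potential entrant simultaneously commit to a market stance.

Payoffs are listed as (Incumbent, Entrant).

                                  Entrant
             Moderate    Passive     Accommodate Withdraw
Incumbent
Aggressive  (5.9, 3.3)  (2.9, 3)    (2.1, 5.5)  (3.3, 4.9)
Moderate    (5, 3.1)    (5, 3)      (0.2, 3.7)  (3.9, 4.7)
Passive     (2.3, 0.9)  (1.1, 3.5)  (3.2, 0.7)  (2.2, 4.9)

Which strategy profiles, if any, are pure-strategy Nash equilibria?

Pure NE: (Moderate, Withdraw)

Mark each player's best response to every combination of opponents' strategies; a profile where every player is best-responding is a pure Nash equilibrium.
Incumbent against Moderate: payoffs 5.9, 5, 2.3 → best response Aggressive.
Incumbent against Passive: payoffs 2.9, 5, 1.1 → best response Moderate.
Incumbent against Accommodate: payoffs 2.1, 0.2, 3.2 → best response Passive.
Incumbent against Withdraw: payoffs 3.3, 3.9, 2.2 → best response Moderate.
Entrant against Aggressive: payoffs 3.3, 3, 5.5, 4.9 → best response Accommodate.
Entrant against Moderate: payoffs 3.1, 3, 3.7, 4.7 → best response Withdraw.
Entrant against Passive: payoffs 0.9, 3.5, 0.7, 4.9 → best response Withdraw.
Mutual best responses: (Moderate, Withdraw).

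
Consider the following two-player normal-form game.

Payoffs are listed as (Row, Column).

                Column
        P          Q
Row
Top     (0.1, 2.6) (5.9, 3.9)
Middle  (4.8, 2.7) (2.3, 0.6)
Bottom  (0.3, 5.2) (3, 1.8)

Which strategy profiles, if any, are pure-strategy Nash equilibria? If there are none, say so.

Row against P: payoffs 0.1, 4.8, 0.3 → best response Middle.
Row against Q: payoffs 5.9, 2.3, 3 → best response Top.
Column against Top: payoffs 2.6, 3.9 → best response Q.
Column against Middle: payoffs 2.7, 0.6 → best response P.
Column against Bottom: payoffs 5.2, 1.8 → best response P.
Mutual best responses: (Top, Q); (Middle, P).

The pure Nash equilibria are (Top, Q); (Middle, P).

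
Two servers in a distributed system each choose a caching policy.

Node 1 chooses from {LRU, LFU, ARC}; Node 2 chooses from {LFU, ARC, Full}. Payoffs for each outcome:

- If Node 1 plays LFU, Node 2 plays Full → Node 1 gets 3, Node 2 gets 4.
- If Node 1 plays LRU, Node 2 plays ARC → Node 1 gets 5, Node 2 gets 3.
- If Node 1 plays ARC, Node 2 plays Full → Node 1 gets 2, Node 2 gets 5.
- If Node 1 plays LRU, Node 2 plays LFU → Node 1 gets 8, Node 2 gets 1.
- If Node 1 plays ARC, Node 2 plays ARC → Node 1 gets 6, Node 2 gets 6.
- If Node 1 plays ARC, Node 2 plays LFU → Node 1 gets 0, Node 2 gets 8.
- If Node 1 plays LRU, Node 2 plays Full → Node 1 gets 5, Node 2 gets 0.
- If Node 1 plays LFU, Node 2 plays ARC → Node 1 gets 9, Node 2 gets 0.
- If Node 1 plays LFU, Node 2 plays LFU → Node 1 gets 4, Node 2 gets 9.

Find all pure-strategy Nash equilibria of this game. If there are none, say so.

Node 1 against LFU: payoffs 8, 4, 0 → best response LRU.
Node 1 against ARC: payoffs 5, 9, 6 → best response LFU.
Node 1 against Full: payoffs 5, 3, 2 → best response LRU.
Node 2 against LRU: payoffs 1, 3, 0 → best response ARC.
Node 2 against LFU: payoffs 9, 0, 4 → best response LFU.
Node 2 against ARC: payoffs 8, 6, 5 → best response LFU.
No profile is a mutual best response for all players.

This game has no pure Nash equilibrium.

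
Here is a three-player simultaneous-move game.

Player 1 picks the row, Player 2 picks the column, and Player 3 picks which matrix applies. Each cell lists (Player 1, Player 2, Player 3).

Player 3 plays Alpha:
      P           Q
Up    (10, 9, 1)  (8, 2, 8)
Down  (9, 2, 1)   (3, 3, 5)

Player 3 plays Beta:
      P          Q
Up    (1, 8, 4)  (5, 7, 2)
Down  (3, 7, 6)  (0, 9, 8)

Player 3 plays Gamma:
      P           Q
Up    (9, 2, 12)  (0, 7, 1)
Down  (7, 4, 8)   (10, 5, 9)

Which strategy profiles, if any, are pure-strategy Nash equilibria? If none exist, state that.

(Up, P, Alpha): Player 3 can switch to Beta (1 → 4). Not NE.
(Up, P, Beta): Player 1 can switch to Down (1 → 3). Not NE.
(Up, P, Gamma): Player 2 can switch to Q (2 → 7). Not NE.
(Up, Q, Alpha): Player 2 can switch to P (2 → 9). Not NE.
(Up, Q, Beta): Player 2 can switch to P (7 → 8). Not NE.
(Up, Q, Gamma): Player 1 can switch to Down (0 → 10). Not NE.
(Down, P, Alpha): Player 1 can switch to Up (9 → 10). Not NE.
(Down, P, Beta): Player 2 can switch to Q (7 → 9). Not NE.
(Down, P, Gamma): Player 1 can switch to Up (7 → 9). Not NE.
(Down, Q, Alpha): Player 1 can switch to Up (3 → 8). Not NE.
(Down, Q, Beta): Player 1 can switch to Up (0 → 5). Not NE.
(Down, Q, Gamma): Player 1 gets 10, best alternative 0; Player 2 gets 5, best alternative 4; Player 3 gets 9, best alternative 8. No profitable deviation — NE.

The unique pure-strategy Nash equilibrium is (Down, Q, Gamma).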